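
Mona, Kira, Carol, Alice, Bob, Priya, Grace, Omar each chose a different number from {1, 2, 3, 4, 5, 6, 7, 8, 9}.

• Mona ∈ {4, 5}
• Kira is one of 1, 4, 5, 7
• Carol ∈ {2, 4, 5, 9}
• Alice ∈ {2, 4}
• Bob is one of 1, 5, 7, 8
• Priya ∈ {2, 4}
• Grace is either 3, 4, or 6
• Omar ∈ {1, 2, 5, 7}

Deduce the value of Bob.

Alice and Priya between them cover only {2, 4} — a naked pair. Remove those values from Mona, Kira, Carol, Grace, Omar.
Mona's domain is down to {5}, so Mona = 5. Remove 5 from Kira, Carol, Bob, Omar.
That leaves Carol = 9.
The 2 variables Kira and Omar are confined to {1, 7}, which locks those values in; drop them from Bob.
So Bob = 8.

8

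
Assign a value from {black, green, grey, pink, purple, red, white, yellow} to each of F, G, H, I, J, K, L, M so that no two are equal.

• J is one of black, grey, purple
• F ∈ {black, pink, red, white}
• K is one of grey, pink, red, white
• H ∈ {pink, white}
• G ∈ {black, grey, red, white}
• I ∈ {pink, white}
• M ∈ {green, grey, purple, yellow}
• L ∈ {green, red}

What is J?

purple

The 8 variables together cover exactly {black, green, grey, pink, purple, red, white, yellow} — 8 values for 8 variables — and yellow appears only in M's list, so M = yellow.
Among the 7 still-open variables, green fits only L (and all 7 values in {black, green, grey, pink, purple, red, white} must be used), so L = green.
The 6 still-open variables together cover exactly {black, grey, pink, purple, red, white} — 6 values for 6 variables — and purple appears only in J's list, so J = purple.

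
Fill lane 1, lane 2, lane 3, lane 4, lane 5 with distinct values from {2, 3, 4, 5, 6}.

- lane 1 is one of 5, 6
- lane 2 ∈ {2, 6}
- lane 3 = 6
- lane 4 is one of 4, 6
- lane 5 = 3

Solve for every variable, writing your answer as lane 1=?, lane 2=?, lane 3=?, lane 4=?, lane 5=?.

lane 1=5, lane 2=2, lane 3=6, lane 4=4, lane 5=3

lane 3 has just one choice, so lane 3 = 6. Strike 6 from lane 1, lane 2, lane 4.
lane 4 must be 4 (only option left).
lane 5 must be 3 (only option left).
lane 1 must be 5 (only option left).
That leaves lane 2 = 2.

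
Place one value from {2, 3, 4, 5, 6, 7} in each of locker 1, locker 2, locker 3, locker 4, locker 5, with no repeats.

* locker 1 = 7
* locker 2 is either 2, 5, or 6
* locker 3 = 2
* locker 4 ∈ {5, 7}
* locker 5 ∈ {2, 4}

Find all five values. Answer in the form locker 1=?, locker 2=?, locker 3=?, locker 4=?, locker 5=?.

locker 1=7, locker 2=6, locker 3=2, locker 4=5, locker 5=4

locker 1's domain is down to {7}, so locker 1 = 7. Eliminate 7 elsewhere: locker 4.
That leaves locker 3 = 2. So locker 2, locker 5 can't be 2.
locker 4 must be 5 (only option left). So locker 2 can't be 5.
locker 5 must be 4 (only option left).
locker 2 must be 6 (only option left).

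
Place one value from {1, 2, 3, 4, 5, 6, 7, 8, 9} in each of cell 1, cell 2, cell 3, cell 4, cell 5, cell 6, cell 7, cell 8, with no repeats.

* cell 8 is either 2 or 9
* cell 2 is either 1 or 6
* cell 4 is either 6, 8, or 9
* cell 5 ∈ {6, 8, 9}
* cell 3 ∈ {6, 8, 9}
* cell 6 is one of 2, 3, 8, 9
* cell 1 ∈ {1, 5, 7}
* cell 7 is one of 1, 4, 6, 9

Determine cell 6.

The 3 variables cell 3, cell 4, cell 5 are confined to {6, 8, 9}, which locks those values in; drop them from cell 2, cell 6, cell 7, cell 8.
cell 2's domain is down to {1}, so cell 2 = 1. Remove 1 from cell 1, cell 7.
cell 7's domain is down to {4}, so cell 7 = 4.
cell 8 has just one choice, so cell 8 = 2. Strike 2 from cell 6.
So cell 6 = 3.

3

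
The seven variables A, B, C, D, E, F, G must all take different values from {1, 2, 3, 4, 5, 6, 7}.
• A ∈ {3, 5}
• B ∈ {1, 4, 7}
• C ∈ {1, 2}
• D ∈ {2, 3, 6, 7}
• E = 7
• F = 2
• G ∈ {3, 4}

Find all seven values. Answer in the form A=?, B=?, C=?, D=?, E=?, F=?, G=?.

E's domain is down to {7}, so E = 7. Strike 7 from B, D.
That leaves F = 2. Strike 2 from C, D.
That leaves C = 1. Strike 1 from B.
B has just one choice, so B = 4. Strike 4 from G.
G must be 3 (only option left). Eliminate 3 elsewhere: A, D.
A's domain is down to {5}, so A = 5.
D's domain is down to {6}, so D = 6.

A=5, B=4, C=1, D=6, E=7, F=2, G=3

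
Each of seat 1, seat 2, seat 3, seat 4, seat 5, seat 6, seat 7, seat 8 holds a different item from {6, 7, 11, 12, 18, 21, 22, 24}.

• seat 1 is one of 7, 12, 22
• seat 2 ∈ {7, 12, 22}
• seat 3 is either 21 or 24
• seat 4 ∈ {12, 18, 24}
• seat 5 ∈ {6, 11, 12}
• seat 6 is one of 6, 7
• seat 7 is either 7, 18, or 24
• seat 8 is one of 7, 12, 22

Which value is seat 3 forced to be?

The 8 variables together cover exactly {6, 7, 11, 12, 18, 21, 22, 24} — 8 values for 8 variables — and 11 appears only in seat 5's list, so seat 5 = 11.
The 7 still-open variables together cover exactly {6, 7, 12, 18, 21, 22, 24} — 7 values for 7 variables — and 6 appears only in seat 6's list, so seat 6 = 6.
The 6 still-open variables together cover exactly {7, 12, 18, 21, 22, 24} — 6 values for 6 variables — and 21 appears only in seat 3's list, so seat 3 = 21.

21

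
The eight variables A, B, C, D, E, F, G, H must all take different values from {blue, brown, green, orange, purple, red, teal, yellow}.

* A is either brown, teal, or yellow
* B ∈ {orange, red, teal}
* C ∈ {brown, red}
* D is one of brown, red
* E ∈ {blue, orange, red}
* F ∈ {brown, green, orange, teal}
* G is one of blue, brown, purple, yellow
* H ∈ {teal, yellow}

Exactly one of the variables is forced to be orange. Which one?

B

The 8 variables draw from only 8 values {blue, brown, green, orange, purple, red, teal, yellow}, so each is used; only F can be green, hence F = green.
The 7 still-open variables draw from only 7 values {blue, brown, orange, purple, red, teal, yellow}, so each is used; only G can be purple, hence G = purple.
Among the 6 still-open variables, blue fits only E (and all 6 values in {blue, brown, orange, red, teal, yellow} must be used), so E = blue.
The 5 still-open variables together cover exactly {brown, orange, red, teal, yellow} — 5 values for 5 variables — and orange appears only in B's list, so B = orange.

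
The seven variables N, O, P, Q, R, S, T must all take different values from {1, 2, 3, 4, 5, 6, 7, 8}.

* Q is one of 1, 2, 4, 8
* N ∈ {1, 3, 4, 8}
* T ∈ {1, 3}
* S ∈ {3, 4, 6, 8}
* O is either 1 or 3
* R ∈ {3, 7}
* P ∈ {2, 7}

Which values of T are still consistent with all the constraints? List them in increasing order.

The 7 variables draw from only 7 values {1, 2, 3, 4, 6, 7, 8}, so each is used; only S can be 6, hence S = 6.
O and T share exactly the 2 values {1, 3}; by pigeonhole those values go to them, so strike 1, 3 from N, Q, R.
That leaves R = 7. So P can't be 7.
P must be 2 (only option left). Eliminate 2 elsewhere: Q.
No further eliminations apply; T can still be any of 1, 3.

1, 3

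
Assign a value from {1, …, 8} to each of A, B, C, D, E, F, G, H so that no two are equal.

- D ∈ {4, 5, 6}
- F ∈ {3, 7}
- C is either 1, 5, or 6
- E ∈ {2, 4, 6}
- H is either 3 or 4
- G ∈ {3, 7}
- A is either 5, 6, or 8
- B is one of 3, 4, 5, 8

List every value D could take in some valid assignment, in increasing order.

The 8 variables draw from only 8 values {1, 2, 3, 4, 5, 6, 7, 8}, so each is used; only C can be 1, hence C = 1.
The 7 still-open variables together cover exactly {2, 3, 4, 5, 6, 7, 8} — 7 values for 7 variables — and 2 appears only in E's list, so E = 2.
F and G between them cover only {3, 7} — a naked pair. Remove those values from B, H.
H has just one choice, so H = 4. Remove 4 from B, D.
No further eliminations apply; D can still be any of 5, 6.

5, 6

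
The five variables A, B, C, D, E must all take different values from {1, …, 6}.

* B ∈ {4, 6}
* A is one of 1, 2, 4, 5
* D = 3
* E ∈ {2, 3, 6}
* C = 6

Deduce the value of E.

C has just one choice, so C = 6. Remove 6 from B, E.
D must be 3 (only option left). Strike 3 from E.
So E = 2.

2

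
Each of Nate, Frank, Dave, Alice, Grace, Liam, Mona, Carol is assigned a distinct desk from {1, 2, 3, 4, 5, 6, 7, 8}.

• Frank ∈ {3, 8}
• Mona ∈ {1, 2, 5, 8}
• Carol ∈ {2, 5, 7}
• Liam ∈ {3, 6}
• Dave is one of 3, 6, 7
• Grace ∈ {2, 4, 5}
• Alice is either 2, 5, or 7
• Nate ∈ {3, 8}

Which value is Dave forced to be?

7

Among the 8 variables, 1 fits only Mona (and all 8 values in {1, 2, 3, 4, 5, 6, 7, 8} must be used), so Mona = 1.
The 7 still-open variables together cover exactly {2, 3, 4, 5, 6, 7, 8} — 7 values for 7 variables — and 4 appears only in Grace's list, so Grace = 4.
Nate and Frank share exactly the 2 values {3, 8}; by pigeonhole those values go to them, so strike 3, 8 from Dave, Liam.
Liam has just one choice, so Liam = 6. So Dave can't be 6.
So Dave = 7.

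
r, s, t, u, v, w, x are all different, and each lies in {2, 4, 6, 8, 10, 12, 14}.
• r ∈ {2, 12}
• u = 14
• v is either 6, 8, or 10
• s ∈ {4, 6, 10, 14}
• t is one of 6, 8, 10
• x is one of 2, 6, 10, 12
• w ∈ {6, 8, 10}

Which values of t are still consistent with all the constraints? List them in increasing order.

u has just one choice, so u = 14. Eliminate 14 elsewhere: s.
The 6 still-open variables draw from only 6 values {2, 4, 6, 8, 10, 12}, so each is used; only s can be 4, hence s = 4.
t, v, w between them cover only {6, 8, 10} — a naked triple. Remove those values from x.
No further eliminations apply; t can still be any of 6, 8, 10.

6, 8, 10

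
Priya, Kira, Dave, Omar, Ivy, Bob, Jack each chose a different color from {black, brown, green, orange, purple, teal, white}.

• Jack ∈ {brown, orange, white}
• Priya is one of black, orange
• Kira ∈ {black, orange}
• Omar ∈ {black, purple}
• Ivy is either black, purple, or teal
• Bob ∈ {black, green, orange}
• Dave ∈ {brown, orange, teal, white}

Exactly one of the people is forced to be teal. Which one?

Ivy

The 7 variables together cover exactly {black, brown, green, orange, purple, teal, white} — 7 values for 7 variables — and green appears only in Bob's list, so Bob = green.
Priya and Kira share exactly the 2 values {black, orange}; by pigeonhole those values go to them, so strike black, orange from Dave, Omar, Ivy, Jack.
Omar has just one choice, so Omar = purple. Eliminate purple elsewhere: Ivy.
So teal goes to Ivy.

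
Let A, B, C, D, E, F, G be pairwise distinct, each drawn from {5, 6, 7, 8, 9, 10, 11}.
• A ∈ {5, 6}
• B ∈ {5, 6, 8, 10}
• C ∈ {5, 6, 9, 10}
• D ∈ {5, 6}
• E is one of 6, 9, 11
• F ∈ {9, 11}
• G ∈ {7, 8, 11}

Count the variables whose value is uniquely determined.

The 7 variables together cover exactly {5, 6, 7, 8, 9, 10, 11} — 7 values for 7 variables — and 7 appears only in G's list, so G = 7.
Among the 6 still-open variables, 8 fits only B (and all 6 values in {5, 6, 8, 9, 10, 11} must be used), so B = 8.
The 5 still-open variables together cover exactly {5, 6, 9, 10, 11} — 5 values for 5 variables — and 10 appears only in C's list, so C = 10.
A and D between them cover only {5, 6} — a naked pair. Remove those values from E.
Determined: B=8, C=10, G=7. The other variables each still have more than one consistent value. That makes 3.

3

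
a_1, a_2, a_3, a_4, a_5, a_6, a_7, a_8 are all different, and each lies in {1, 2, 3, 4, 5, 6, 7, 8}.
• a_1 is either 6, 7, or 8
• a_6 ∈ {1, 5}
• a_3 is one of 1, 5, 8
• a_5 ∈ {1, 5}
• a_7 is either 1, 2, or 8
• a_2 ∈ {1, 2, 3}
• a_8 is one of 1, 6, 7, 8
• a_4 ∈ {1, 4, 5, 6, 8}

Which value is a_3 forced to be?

The 8 variables draw from only 8 values {1, 2, 3, 4, 5, 6, 7, 8}, so each is used; only a_2 can be 3, hence a_2 = 3.
Among the 7 still-open variables, 2 fits only a_7 (and all 7 values in {1, 2, 4, 5, 6, 7, 8} must be used), so a_7 = 2.
The 6 still-open variables draw from only 6 values {1, 4, 5, 6, 7, 8}, so each is used; only a_4 can be 4, hence a_4 = 4.
The 2 variables a_5 and a_6 are confined to {1, 5}, which locks those values in; drop them from a_3, a_8.
So a_3 = 8.

8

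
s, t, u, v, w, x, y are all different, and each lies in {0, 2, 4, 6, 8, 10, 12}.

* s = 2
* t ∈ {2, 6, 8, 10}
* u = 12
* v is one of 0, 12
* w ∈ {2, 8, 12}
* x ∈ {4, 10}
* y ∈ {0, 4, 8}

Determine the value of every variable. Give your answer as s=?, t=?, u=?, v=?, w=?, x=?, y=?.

s=2, t=6, u=12, v=0, w=8, x=10, y=4

s must be 2 (only option left). Remove 2 from t, w.
u must be 12 (only option left). So v, w can't be 12.
v has just one choice, so v = 0. Remove 0 from y.
That leaves w = 8. So t, y can't be 8.
y has just one choice, so y = 4. Eliminate 4 elsewhere: x.
x has just one choice, so x = 10. So t can't be 10.
That leaves t = 6.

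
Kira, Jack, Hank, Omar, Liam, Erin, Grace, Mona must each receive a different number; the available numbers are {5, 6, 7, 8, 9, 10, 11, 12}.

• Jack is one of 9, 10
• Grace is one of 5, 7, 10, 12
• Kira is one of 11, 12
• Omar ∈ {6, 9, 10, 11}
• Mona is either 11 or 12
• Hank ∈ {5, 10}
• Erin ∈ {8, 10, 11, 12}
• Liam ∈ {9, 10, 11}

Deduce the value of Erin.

8

The 8 variables together cover exactly {5, 6, 7, 8, 9, 10, 11, 12} — 8 values for 8 variables — and 6 appears only in Omar's list, so Omar = 6.
Among the 7 still-open variables, 7 fits only Grace (and all 7 values in {5, 7, 8, 9, 10, 11, 12} must be used), so Grace = 7.
The 6 still-open variables draw from only 6 values {5, 8, 9, 10, 11, 12}, so each is used; only Hank can be 5, hence Hank = 5.
Among the 5 still-open variables, 8 fits only Erin (and all 5 values in {8, 9, 10, 11, 12} must be used), so Erin = 8.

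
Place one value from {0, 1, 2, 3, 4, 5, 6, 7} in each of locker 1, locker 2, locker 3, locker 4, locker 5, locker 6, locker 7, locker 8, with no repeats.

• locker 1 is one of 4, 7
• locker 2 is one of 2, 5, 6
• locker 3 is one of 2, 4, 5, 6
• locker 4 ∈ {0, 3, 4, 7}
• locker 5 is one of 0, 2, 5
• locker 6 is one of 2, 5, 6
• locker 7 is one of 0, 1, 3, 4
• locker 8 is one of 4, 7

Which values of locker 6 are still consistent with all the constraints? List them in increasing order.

2, 5, 6

The 8 variables together cover exactly {0, 1, 2, 3, 4, 5, 6, 7} — 8 values for 8 variables — and 1 appears only in locker 7's list, so locker 7 = 1.
Among the 7 still-open variables, 3 fits only locker 4 (and all 7 values in {0, 2, 3, 4, 5, 6, 7} must be used), so locker 4 = 3.
The 6 still-open variables draw from only 6 values {0, 2, 4, 5, 6, 7}, so each is used; only locker 5 can be 0, hence locker 5 = 0.
locker 1 and locker 8 between them cover only {4, 7} — a naked pair. Remove those values from locker 3.
No further eliminations apply; locker 6 can still be any of 2, 5, 6.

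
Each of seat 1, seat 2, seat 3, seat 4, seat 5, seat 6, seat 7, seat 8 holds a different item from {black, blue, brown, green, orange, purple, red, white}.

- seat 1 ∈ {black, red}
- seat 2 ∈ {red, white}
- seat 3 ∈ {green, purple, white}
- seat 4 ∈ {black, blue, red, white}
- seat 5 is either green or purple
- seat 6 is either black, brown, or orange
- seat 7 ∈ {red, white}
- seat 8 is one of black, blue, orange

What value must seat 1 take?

black

Among the 8 variables, brown fits only seat 6 (and all 8 values in {black, blue, brown, green, orange, purple, red, white} must be used), so seat 6 = brown.
The 7 still-open variables together cover exactly {black, blue, green, orange, purple, red, white} — 7 values for 7 variables — and orange appears only in seat 8's list, so seat 8 = orange.
The 6 still-open variables draw from only 6 values {black, blue, green, purple, red, white}, so each is used; only seat 4 can be blue, hence seat 4 = blue.
The 5 still-open variables together cover exactly {black, green, purple, red, white} — 5 values for 5 variables — and black appears only in seat 1's list, so seat 1 = black.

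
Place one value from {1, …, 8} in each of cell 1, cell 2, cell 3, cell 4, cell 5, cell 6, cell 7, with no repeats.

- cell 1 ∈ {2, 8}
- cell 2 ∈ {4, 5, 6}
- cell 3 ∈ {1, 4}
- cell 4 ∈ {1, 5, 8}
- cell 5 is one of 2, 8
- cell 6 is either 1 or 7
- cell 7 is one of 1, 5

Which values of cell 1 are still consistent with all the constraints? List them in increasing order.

Among the 7 variables, 6 fits only cell 2 (and all 7 values in {1, 2, 4, 5, 6, 7, 8} must be used), so cell 2 = 6.
The 6 still-open variables together cover exactly {1, 2, 4, 5, 7, 8} — 6 values for 6 variables — and 4 appears only in cell 3's list, so cell 3 = 4.
Among the 5 still-open variables, 7 fits only cell 6 (and all 5 values in {1, 2, 5, 7, 8} must be used), so cell 6 = 7.
cell 1 and cell 5 share exactly the 2 values {2, 8}; by pigeonhole those values go to them, so strike 2, 8 from cell 4.
No further eliminations apply; cell 1 can still be any of 2, 8.

2, 8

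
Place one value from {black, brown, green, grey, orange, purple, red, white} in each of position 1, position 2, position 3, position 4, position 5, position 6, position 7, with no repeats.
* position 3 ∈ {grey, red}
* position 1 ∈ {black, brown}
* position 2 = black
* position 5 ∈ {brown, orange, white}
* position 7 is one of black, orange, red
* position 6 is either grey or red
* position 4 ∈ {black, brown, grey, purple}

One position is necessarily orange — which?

position 7

position 2 has just one choice, so position 2 = black. Strike black from position 1, position 4, position 7.
position 1's domain is down to {brown}, so position 1 = brown. So position 4, position 5 can't be brown.
The 5 still-open variables together cover exactly {grey, orange, purple, red, white} — 5 values for 5 variables — and purple appears only in position 4's list, so position 4 = purple.
The 4 still-open variables together cover exactly {grey, orange, red, white} — 4 values for 4 variables — and white appears only in position 5's list, so position 5 = white.
The 3 still-open variables draw from only 3 values {grey, orange, red}, so each is used; only position 7 can be orange, hence position 7 = orange.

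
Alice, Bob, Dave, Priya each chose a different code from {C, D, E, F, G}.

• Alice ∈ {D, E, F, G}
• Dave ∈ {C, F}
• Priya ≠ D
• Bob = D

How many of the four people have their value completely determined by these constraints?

Bob has just one choice, so Bob = D. So Alice can't be D.
Determined: Bob=D. The other people each still have more than one consistent value. That makes 1.

1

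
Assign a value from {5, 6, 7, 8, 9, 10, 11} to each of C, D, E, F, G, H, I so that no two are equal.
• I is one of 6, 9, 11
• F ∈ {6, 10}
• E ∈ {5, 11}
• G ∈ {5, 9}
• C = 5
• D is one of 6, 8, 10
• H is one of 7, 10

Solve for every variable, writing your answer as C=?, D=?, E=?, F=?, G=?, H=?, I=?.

C has just one choice, so C = 5. So E, G can't be 5.
E must be 11 (only option left). So I can't be 11.
G's domain is down to {9}, so G = 9. Eliminate 9 elsewhere: I.
I has just one choice, so I = 6. Remove 6 from D, F.
F has just one choice, so F = 10. Eliminate 10 elsewhere: D, H.
H has just one choice, so H = 7.
D has just one choice, so D = 8.

C=5, D=8, E=11, F=10, G=9, H=7, I=6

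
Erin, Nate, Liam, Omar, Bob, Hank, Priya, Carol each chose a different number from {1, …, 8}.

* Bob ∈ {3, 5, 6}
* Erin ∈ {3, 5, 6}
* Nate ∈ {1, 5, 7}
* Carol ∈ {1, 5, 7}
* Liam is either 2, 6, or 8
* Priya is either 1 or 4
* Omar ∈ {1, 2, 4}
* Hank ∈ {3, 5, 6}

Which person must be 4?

The 8 variables together cover exactly {1, 2, 3, 4, 5, 6, 7, 8} — 8 values for 8 variables — and 8 appears only in Liam's list, so Liam = 8.
The 7 still-open variables together cover exactly {1, 2, 3, 4, 5, 6, 7} — 7 values for 7 variables — and 2 appears only in Omar's list, so Omar = 2.
Among the 6 still-open variables, 4 fits only Priya (and all 6 values in {1, 3, 4, 5, 6, 7} must be used), so Priya = 4.

Priya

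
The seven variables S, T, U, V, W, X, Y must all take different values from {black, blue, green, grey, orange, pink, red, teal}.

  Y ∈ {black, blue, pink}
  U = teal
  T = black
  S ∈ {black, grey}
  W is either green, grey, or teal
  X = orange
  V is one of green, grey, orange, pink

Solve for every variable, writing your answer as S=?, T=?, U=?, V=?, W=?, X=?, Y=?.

S=grey, T=black, U=teal, V=pink, W=green, X=orange, Y=blue

T must be black (only option left). Remove black from S, Y.
U has just one choice, so U = teal. So W can't be teal.
X must be orange (only option left). Strike orange from V.
S must be grey (only option left). Strike grey from V, W.
That leaves W = green. Remove green from V.
That leaves V = pink. Remove pink from Y.
Y must be blue (only option left).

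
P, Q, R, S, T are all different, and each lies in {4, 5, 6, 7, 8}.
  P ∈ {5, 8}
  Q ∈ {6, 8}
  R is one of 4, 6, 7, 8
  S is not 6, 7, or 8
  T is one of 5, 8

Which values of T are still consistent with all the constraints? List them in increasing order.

The 5 variables together cover exactly {4, 5, 6, 7, 8} — 5 values for 5 variables — and 7 appears only in R's list, so R = 7.
Among the 4 still-open variables, 4 fits only S (and all 4 values in {4, 5, 6, 8} must be used), so S = 4.
Among the 3 still-open variables, 6 fits only Q (and all 3 values in {5, 6, 8} must be used), so Q = 6.
No further eliminations apply; T can still be any of 5, 8.

5, 8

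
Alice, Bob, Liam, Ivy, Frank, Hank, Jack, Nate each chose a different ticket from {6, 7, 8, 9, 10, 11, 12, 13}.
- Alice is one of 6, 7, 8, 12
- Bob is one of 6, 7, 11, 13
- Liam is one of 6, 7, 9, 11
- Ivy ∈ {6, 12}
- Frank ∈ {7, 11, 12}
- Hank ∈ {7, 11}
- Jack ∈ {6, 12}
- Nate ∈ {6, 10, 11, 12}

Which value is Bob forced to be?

The 8 variables draw from only 8 values {6, 7, 8, 9, 10, 11, 12, 13}, so each is used; only Alice can be 8, hence Alice = 8.
The 7 still-open variables together cover exactly {6, 7, 9, 10, 11, 12, 13} — 7 values for 7 variables — and 9 appears only in Liam's list, so Liam = 9.
Among the 6 still-open variables, 10 fits only Nate (and all 6 values in {6, 7, 10, 11, 12, 13} must be used), so Nate = 10.
The 5 still-open variables together cover exactly {6, 7, 11, 12, 13} — 5 values for 5 variables — and 13 appears only in Bob's list, so Bob = 13.

13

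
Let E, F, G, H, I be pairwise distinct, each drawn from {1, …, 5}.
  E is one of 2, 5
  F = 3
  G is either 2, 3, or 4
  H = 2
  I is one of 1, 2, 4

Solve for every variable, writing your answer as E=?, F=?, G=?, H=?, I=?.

E=5, F=3, G=4, H=2, I=1

F's domain is down to {3}, so F = 3. Remove 3 from G.
H's domain is down to {2}, so H = 2. Remove 2 from E, G, I.
That leaves E = 5.
That leaves G = 4. Remove 4 from I.
That leaves I = 1.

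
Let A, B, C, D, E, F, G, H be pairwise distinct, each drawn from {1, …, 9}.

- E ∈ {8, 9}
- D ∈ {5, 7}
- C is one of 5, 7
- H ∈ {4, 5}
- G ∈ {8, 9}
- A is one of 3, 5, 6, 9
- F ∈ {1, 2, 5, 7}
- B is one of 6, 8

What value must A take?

C and D between them cover only {5, 7} — a naked pair. Remove those values from A, F, H.
H has just one choice, so H = 4.
The 2 variables E and G are confined to {8, 9}, which locks those values in; drop them from A, B.
That leaves B = 6. Strike 6 from A.
So A = 3.

3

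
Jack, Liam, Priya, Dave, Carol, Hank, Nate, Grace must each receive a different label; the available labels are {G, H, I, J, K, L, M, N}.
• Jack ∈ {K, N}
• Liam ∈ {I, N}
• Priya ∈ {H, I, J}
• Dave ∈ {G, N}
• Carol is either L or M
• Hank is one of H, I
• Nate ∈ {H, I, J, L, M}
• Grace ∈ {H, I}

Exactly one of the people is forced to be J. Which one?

Priya

Among the 8 variables, G fits only Dave (and all 8 values in {G, H, I, J, K, L, M, N} must be used), so Dave = G.
The 7 still-open variables together cover exactly {H, I, J, K, L, M, N} — 7 values for 7 variables — and K appears only in Jack's list, so Jack = K.
The 6 still-open variables together cover exactly {H, I, J, L, M, N} — 6 values for 6 variables — and N appears only in Liam's list, so Liam = N.
Hank and Grace between them cover only {H, I} — a naked pair. Remove those values from Priya, Nate.
So J goes to Priya.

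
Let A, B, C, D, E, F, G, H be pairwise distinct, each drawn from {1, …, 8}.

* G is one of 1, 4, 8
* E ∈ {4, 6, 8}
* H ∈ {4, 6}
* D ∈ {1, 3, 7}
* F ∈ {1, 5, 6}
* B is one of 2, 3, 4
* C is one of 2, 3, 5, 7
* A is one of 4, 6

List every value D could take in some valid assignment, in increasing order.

3, 7

A and H between them cover only {4, 6} — a naked pair. Remove those values from B, E, F, G.
That leaves E = 8. Remove 8 from G.
That leaves G = 1. Strike 1 from D, F.
F has just one choice, so F = 5. So C can't be 5.
No further eliminations apply; D can still be any of 3, 7.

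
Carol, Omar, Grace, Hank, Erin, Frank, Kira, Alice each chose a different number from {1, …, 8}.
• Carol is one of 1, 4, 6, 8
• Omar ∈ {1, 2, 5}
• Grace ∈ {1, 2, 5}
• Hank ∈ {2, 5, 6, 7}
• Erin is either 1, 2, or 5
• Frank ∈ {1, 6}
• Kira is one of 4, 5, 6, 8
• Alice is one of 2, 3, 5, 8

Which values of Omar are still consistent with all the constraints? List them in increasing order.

1, 2, 5

The 8 variables draw from only 8 values {1, 2, 3, 4, 5, 6, 7, 8}, so each is used; only Alice can be 3, hence Alice = 3.
The 7 still-open variables together cover exactly {1, 2, 4, 5, 6, 7, 8} — 7 values for 7 variables — and 7 appears only in Hank's list, so Hank = 7.
The 3 variables Omar, Grace, Erin are confined to {1, 2, 5}, which locks those values in; drop them from Carol, Frank, Kira.
Frank must be 6 (only option left). Eliminate 6 elsewhere: Carol, Kira.
No further eliminations apply; Omar can still be any of 1, 2, 5.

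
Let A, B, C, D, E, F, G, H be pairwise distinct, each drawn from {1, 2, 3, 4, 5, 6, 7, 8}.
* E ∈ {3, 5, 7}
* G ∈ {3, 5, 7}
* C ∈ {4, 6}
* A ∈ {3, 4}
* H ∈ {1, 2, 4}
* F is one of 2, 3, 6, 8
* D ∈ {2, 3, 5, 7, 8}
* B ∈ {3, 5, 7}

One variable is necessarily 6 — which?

C

The 8 variables draw from only 8 values {1, 2, 3, 4, 5, 6, 7, 8}, so each is used; only H can be 1, hence H = 1.
B, E, G between them cover only {3, 5, 7} — a naked triple. Remove those values from A, D, F.
A's domain is down to {4}, so A = 4. So C can't be 4.
So 6 goes to C.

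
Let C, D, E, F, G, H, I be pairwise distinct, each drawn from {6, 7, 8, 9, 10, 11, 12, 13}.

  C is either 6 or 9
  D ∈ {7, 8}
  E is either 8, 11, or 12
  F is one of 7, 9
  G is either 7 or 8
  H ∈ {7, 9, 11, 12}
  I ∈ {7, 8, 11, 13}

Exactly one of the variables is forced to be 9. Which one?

The 7 variables together cover exactly {6, 7, 8, 9, 11, 12, 13} — 7 values for 7 variables — and 6 appears only in C's list, so C = 6.
The 6 still-open variables draw from only 6 values {7, 8, 9, 11, 12, 13}, so each is used; only I can be 13, hence I = 13.
D and G share exactly the 2 values {7, 8}; by pigeonhole those values go to them, so strike 7, 8 from E, F, H.
So 9 goes to F.

F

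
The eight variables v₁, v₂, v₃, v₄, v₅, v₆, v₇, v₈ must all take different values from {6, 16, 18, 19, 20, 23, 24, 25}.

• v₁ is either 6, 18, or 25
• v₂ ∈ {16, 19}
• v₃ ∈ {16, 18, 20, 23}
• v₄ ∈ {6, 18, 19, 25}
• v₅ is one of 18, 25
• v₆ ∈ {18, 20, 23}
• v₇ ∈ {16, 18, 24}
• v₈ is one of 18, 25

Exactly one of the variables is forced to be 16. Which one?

Among the 8 variables, 24 fits only v₇ (and all 8 values in {6, 16, 18, 19, 20, 23, 24, 25} must be used), so v₇ = 24.
v₅ and v₈ share exactly the 2 values {18, 25}; by pigeonhole those values go to them, so strike 18, 25 from v₁, v₃, v₄, v₆.
v₁ has just one choice, so v₁ = 6. Remove 6 from v₄.
v₄'s domain is down to {19}, so v₄ = 19. So v₂ can't be 19.
So 16 goes to v₂.

v₂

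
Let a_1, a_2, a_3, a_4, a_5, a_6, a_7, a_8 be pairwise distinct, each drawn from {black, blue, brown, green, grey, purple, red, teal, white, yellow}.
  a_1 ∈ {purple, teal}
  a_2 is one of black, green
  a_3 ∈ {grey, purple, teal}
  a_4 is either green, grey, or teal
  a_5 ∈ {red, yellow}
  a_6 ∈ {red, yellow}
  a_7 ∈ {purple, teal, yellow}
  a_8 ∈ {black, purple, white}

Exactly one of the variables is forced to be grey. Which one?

a_3

The 8 variables draw from only 8 values {black, green, grey, purple, red, teal, white, yellow}, so each is used; only a_8 can be white, hence a_8 = white.
The 7 still-open variables together cover exactly {black, green, grey, purple, red, teal, yellow} — 7 values for 7 variables — and black appears only in a_2's list, so a_2 = black.
Among the 6 still-open variables, green fits only a_4 (and all 6 values in {green, grey, purple, red, teal, yellow} must be used), so a_4 = green.
Among the 5 still-open variables, grey fits only a_3 (and all 5 values in {grey, purple, red, teal, yellow} must be used), so a_3 = grey.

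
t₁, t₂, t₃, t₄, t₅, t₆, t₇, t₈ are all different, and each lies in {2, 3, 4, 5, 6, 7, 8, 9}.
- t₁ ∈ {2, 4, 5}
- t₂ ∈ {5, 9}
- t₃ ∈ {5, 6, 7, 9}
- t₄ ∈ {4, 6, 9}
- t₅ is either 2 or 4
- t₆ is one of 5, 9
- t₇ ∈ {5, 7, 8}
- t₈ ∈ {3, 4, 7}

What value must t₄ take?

6

The 8 variables draw from only 8 values {2, 3, 4, 5, 6, 7, 8, 9}, so each is used; only t₈ can be 3, hence t₈ = 3.
The 7 still-open variables draw from only 7 values {2, 4, 5, 6, 7, 8, 9}, so each is used; only t₇ can be 8, hence t₇ = 8.
The 6 still-open variables draw from only 6 values {2, 4, 5, 6, 7, 9}, so each is used; only t₃ can be 7, hence t₃ = 7.
The 5 still-open variables together cover exactly {2, 4, 5, 6, 9} — 5 values for 5 variables — and 6 appears only in t₄'s list, so t₄ = 6.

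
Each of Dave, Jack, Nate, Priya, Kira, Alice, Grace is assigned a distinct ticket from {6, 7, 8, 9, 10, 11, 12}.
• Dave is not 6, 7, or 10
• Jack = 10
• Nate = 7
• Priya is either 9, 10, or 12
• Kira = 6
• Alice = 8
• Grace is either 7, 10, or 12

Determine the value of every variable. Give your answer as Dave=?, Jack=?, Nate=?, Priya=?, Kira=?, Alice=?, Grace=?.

Jack has just one choice, so Jack = 10. Strike 10 from Priya, Grace.
Nate has just one choice, so Nate = 7. Remove 7 from Grace.
Kira's domain is down to {6}, so Kira = 6.
That leaves Alice = 8. Strike 8 from Dave.
Grace must be 12 (only option left). So Dave, Priya can't be 12.
Priya must be 9 (only option left). Strike 9 from Dave.
Dave's domain is down to {11}, so Dave = 11.

Dave=11, Jack=10, Nate=7, Priya=9, Kira=6, Alice=8, Grace=12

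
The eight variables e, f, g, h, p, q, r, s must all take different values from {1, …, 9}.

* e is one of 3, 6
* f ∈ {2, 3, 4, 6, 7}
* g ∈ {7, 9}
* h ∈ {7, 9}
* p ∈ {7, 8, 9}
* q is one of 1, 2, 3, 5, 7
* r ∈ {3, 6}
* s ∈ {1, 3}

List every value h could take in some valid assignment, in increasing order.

7, 9

e and r between them cover only {3, 6} — a naked pair. Remove those values from f, q, s.
That leaves s = 1. Eliminate 1 elsewhere: q.
The 2 variables g and h are confined to {7, 9}, which locks those values in; drop them from f, p, q.
p's domain is down to {8}, so p = 8.
No further eliminations apply; h can still be any of 7, 9.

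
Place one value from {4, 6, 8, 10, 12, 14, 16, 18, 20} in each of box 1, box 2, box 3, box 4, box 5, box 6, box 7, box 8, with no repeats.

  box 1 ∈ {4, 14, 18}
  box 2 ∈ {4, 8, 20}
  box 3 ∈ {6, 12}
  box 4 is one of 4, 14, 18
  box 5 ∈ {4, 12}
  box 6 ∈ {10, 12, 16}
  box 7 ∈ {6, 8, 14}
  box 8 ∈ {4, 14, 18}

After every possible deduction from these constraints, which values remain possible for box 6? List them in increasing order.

The 3 variables box 1, box 4, box 8 are confined to {4, 14, 18}, which locks those values in; drop them from box 2, box 5, box 7.
box 5's domain is down to {12}, so box 5 = 12. Eliminate 12 elsewhere: box 3, box 6.
That leaves box 3 = 6. Strike 6 from box 7.
box 7 has just one choice, so box 7 = 8. Remove 8 from box 2.
box 2 has just one choice, so box 2 = 20.
No further eliminations apply; box 6 can still be any of 10, 16.

10, 16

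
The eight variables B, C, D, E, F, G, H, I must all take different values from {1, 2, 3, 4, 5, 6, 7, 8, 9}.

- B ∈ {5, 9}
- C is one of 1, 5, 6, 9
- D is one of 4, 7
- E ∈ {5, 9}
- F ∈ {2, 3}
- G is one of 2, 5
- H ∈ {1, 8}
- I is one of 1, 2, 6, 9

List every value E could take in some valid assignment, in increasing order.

5, 9

The 2 variables B and E are confined to {5, 9}, which locks those values in; drop them from C, G, I.
G's domain is down to {2}, so G = 2. Strike 2 from F, I.
F must be 3 (only option left).
C and I share exactly the 2 values {1, 6}; by pigeonhole those values go to them, so strike 1, 6 from H.
H's domain is down to {8}, so H = 8.
No further eliminations apply; E can still be any of 5, 9.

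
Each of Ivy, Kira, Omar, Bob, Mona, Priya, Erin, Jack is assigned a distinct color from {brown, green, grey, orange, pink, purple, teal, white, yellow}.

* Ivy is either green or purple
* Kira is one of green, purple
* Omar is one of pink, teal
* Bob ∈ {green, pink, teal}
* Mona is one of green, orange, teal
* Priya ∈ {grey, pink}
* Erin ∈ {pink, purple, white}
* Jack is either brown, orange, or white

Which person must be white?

Erin

The 8 variables draw from only 8 values {brown, green, grey, orange, pink, purple, teal, white}, so each is used; only Jack can be brown, hence Jack = brown.
The 7 still-open variables together cover exactly {green, grey, orange, pink, purple, teal, white} — 7 values for 7 variables — and grey appears only in Priya's list, so Priya = grey.
The 6 still-open variables draw from only 6 values {green, orange, pink, purple, teal, white}, so each is used; only Mona can be orange, hence Mona = orange.
Among the 5 still-open variables, white fits only Erin (and all 5 values in {green, pink, purple, teal, white} must be used), so Erin = white.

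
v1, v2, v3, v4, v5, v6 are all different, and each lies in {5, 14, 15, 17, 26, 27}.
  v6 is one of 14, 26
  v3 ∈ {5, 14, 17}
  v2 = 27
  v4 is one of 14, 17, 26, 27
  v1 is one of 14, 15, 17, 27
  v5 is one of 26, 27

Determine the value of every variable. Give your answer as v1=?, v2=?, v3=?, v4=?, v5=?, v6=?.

v1=15, v2=27, v3=5, v4=17, v5=26, v6=14

v2 has just one choice, so v2 = 27. Eliminate 27 elsewhere: v1, v4, v5.
v5 must be 26 (only option left). Remove 26 from v4, v6.
v6 must be 14 (only option left). So v1, v3, v4 can't be 14.
That leaves v4 = 17. Eliminate 17 elsewhere: v1, v3.
v1 must be 15 (only option left).
That leaves v3 = 5.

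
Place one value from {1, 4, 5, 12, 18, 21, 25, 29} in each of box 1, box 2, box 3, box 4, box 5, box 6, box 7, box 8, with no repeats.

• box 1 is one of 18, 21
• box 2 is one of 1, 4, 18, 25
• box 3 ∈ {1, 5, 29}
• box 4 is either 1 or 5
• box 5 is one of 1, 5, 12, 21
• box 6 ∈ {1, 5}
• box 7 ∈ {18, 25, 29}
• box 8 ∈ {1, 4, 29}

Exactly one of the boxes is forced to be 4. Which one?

The 8 variables together cover exactly {1, 4, 5, 12, 18, 21, 25, 29} — 8 values for 8 variables — and 12 appears only in box 5's list, so box 5 = 12.
The 7 still-open variables together cover exactly {1, 4, 5, 18, 21, 25, 29} — 7 values for 7 variables — and 21 appears only in box 1's list, so box 1 = 21.
box 4 and box 6 between them cover only {1, 5} — a naked pair. Remove those values from box 2, box 3, box 8.
box 3's domain is down to {29}, so box 3 = 29. So box 7, box 8 can't be 29.
So 4 goes to box 8.

box 8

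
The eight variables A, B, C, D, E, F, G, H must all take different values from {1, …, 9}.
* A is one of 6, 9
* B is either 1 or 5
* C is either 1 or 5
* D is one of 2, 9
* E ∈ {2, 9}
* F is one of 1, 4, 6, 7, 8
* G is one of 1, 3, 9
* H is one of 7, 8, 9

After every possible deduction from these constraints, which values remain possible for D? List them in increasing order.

2, 9

The 2 variables B and C are confined to {1, 5}, which locks those values in; drop them from F, G.
D and E share exactly the 2 values {2, 9}; by pigeonhole those values go to them, so strike 2, 9 from A, G, H.
A has just one choice, so A = 6. Eliminate 6 elsewhere: F.
G must be 3 (only option left).
No further eliminations apply; D can still be any of 2, 9.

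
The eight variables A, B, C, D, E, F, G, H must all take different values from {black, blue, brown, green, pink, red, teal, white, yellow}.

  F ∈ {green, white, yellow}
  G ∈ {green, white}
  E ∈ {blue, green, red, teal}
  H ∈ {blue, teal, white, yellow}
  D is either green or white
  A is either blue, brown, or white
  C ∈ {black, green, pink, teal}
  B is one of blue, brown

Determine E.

red

D and G share exactly the 2 values {green, white}; by pigeonhole those values go to them, so strike green, white from A, C, E, F, H.
F has just one choice, so F = yellow. So H can't be yellow.
A and B between them cover only {blue, brown} — a naked pair. Remove those values from E, H.
That leaves H = teal. Strike teal from C, E.
So E = red.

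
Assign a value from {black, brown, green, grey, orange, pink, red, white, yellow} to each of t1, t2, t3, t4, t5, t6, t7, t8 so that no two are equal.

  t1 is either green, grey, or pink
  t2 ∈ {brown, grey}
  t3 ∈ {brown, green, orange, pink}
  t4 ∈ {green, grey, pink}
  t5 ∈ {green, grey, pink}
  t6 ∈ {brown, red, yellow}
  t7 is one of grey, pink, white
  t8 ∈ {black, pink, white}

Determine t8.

The 3 variables t1, t4, t5 are confined to {green, grey, pink}, which locks those values in; drop them from t2, t3, t7, t8.
t2 has just one choice, so t2 = brown. Remove brown from t3, t6.
t3's domain is down to {orange}, so t3 = orange.
t7 has just one choice, so t7 = white. Strike white from t8.
So t8 = black.

black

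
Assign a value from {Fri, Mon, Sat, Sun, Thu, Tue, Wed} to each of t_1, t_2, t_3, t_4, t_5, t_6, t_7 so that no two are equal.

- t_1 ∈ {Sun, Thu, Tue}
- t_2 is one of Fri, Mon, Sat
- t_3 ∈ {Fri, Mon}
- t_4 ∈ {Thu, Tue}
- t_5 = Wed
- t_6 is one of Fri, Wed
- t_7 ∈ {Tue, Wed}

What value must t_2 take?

Sat

t_5's domain is down to {Wed}, so t_5 = Wed. So t_6, t_7 can't be Wed.
That leaves t_6 = Fri. Remove Fri from t_2, t_3.
t_7's domain is down to {Tue}, so t_7 = Tue. So t_1, t_4 can't be Tue.
t_3 must be Mon (only option left). So t_2 can't be Mon.
So t_2 = Sat.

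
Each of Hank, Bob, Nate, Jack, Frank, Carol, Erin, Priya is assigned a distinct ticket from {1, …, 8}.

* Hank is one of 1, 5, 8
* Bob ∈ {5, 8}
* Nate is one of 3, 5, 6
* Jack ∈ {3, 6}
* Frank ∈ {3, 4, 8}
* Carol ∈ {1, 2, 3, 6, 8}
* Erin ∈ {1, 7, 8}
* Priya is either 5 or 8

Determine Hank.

The 8 variables draw from only 8 values {1, 2, 3, 4, 5, 6, 7, 8}, so each is used; only Carol can be 2, hence Carol = 2.
The 7 still-open variables draw from only 7 values {1, 3, 4, 5, 6, 7, 8}, so each is used; only Frank can be 4, hence Frank = 4.
The 6 still-open variables together cover exactly {1, 3, 5, 6, 7, 8} — 6 values for 6 variables — and 7 appears only in Erin's list, so Erin = 7.
The 5 still-open variables together cover exactly {1, 3, 5, 6, 8} — 5 values for 5 variables — and 1 appears only in Hank's list, so Hank = 1.

1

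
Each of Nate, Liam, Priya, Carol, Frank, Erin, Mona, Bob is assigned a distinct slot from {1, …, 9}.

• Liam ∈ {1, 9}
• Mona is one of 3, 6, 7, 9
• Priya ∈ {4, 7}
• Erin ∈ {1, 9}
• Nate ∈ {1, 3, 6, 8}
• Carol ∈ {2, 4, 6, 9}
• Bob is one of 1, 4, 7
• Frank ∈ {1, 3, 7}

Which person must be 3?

The 8 variables together cover exactly {1, 2, 3, 4, 6, 7, 8, 9} — 8 values for 8 variables — and 2 appears only in Carol's list, so Carol = 2.
The 7 still-open variables draw from only 7 values {1, 3, 4, 6, 7, 8, 9}, so each is used; only Nate can be 8, hence Nate = 8.
The 6 still-open variables together cover exactly {1, 3, 4, 6, 7, 9} — 6 values for 6 variables — and 6 appears only in Mona's list, so Mona = 6.
The 5 still-open variables draw from only 5 values {1, 3, 4, 7, 9}, so each is used; only Frank can be 3, hence Frank = 3.

Frank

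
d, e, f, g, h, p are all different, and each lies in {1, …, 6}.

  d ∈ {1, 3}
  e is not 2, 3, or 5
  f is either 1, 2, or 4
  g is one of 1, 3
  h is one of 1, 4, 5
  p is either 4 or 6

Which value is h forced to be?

The 6 variables together cover exactly {1, 2, 3, 4, 5, 6} — 6 values for 6 variables — and 2 appears only in f's list, so f = 2.
The 5 still-open variables draw from only 5 values {1, 3, 4, 5, 6}, so each is used; only h can be 5, hence h = 5.

5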